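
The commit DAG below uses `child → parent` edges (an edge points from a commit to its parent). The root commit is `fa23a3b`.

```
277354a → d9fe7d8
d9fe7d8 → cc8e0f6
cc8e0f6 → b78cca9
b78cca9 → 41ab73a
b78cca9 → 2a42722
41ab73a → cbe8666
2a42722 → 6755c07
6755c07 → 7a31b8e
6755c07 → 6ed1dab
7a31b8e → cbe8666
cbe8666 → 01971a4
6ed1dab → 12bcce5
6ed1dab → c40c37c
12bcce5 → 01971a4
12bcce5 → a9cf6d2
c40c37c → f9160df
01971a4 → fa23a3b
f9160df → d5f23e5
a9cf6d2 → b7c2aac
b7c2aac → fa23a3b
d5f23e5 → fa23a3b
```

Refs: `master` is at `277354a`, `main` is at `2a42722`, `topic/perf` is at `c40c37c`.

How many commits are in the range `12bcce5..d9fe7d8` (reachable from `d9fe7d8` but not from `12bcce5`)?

12

Reachable from d9fe7d8: {01971a4, 12bcce5, 2a42722, 41ab73a, 6755c07, 6ed1dab, 7a31b8e, a9cf6d2, b78cca9, b7c2aac, c40c37c, cbe8666, cc8e0f6, d5f23e5, d9fe7d8, f9160df, fa23a3b}.
Reachable from 12bcce5: {01971a4, 12bcce5, a9cf6d2, b7c2aac, fa23a3b}.
In d9fe7d8's history but not 12bcce5's: {2a42722, 41ab73a, 6755c07, 6ed1dab, 7a31b8e, b78cca9, c40c37c, cbe8666, cc8e0f6, d5f23e5, d9fe7d8, f9160df} — 12 commits.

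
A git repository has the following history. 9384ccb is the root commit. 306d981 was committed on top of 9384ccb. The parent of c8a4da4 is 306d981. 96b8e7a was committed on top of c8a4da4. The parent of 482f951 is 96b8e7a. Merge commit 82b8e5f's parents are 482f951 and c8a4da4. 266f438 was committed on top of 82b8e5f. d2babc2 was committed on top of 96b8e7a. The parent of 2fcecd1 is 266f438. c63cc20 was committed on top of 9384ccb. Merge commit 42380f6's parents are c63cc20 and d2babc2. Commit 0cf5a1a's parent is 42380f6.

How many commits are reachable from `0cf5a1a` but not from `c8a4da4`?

Reachable from 0cf5a1a: {0cf5a1a, 306d981, 42380f6, 9384ccb, 96b8e7a, c63cc20, c8a4da4, d2babc2}.
Reachable from c8a4da4: {306d981, 9384ccb, c8a4da4}.
In 0cf5a1a's history but not c8a4da4's: {0cf5a1a, 42380f6, 96b8e7a, c63cc20, d2babc2} — 5 commits.

5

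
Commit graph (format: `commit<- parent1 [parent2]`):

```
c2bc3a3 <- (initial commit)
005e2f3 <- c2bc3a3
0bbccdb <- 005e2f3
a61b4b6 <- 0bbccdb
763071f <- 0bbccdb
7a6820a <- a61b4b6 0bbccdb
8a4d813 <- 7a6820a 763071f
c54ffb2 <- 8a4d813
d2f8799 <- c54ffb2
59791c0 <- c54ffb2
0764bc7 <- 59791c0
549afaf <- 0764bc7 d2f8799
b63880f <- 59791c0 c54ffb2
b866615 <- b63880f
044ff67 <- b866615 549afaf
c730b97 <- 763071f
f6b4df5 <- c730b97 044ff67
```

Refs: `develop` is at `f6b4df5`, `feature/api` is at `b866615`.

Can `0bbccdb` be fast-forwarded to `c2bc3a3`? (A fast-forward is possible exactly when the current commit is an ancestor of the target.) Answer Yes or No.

A fast-forward from 0bbccdb to c2bc3a3 is possible iff 0bbccdb is an ancestor of c2bc3a3.
Ancestors of c2bc3a3: {c2bc3a3}.
0bbccdb is not among them, so fast-forward is not possible.

No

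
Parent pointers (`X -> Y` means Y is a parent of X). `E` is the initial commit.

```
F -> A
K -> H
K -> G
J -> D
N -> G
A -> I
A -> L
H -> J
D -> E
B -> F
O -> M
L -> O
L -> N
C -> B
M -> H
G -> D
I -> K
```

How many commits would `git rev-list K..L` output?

Reachable from L: {D, E, G, H, J, L, M, N, O}.
Reachable from K: {D, E, G, H, J, K}.
In L's history but not K's: {L, M, N, O} — 4 commits.

4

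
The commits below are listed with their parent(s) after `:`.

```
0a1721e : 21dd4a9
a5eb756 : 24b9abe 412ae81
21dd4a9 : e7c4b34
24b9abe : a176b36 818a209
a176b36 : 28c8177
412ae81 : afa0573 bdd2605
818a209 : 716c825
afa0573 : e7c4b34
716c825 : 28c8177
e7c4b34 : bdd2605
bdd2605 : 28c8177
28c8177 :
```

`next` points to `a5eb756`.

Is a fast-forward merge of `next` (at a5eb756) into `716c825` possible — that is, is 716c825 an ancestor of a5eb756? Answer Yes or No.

Yes

A fast-forward from 716c825 to a5eb756 is possible iff 716c825 is an ancestor of a5eb756.
Ancestors of a5eb756: {24b9abe, 28c8177, 412ae81, 716c825, 818a209, a176b36, a5eb756, afa0573, bdd2605, e7c4b34}.
716c825 is among them, so fast-forward is possible.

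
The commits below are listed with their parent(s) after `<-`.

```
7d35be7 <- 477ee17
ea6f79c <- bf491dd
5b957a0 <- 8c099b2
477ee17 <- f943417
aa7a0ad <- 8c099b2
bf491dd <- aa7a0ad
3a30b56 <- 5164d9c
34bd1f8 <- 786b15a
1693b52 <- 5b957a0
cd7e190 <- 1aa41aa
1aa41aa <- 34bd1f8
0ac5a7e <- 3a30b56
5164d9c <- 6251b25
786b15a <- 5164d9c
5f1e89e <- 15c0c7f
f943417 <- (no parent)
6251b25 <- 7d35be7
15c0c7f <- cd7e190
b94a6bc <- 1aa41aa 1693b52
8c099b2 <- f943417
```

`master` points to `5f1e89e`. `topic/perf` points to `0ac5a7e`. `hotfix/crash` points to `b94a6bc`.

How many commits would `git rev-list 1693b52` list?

Walking parent pointers from 1693b52: reachable set = {1693b52, 5b957a0, 8c099b2, f943417}.
That is 4 commits.

4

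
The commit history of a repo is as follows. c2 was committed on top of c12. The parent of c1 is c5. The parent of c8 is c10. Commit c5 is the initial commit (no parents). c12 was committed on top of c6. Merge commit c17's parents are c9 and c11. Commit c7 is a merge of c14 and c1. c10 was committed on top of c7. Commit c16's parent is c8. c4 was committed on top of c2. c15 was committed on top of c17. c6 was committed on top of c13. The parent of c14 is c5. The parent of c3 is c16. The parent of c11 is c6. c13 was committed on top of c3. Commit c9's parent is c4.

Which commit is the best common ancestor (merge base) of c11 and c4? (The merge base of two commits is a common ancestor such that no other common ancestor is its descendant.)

Ancestors of c11: {c1, c10, c11, c13, c14, c16, c3, c5, c6, c7, c8}.
Ancestors of c4: {c1, c10, c12, c13, c14, c16, c2, c3, c4, c5, c6, c7, c8}.
Common ancestors: {c1, c10, c13, c14, c16, c3, c5, c6, c7, c8}.
Among these, c6 is not an ancestor of any other common ancestor — it is the merge base.

c6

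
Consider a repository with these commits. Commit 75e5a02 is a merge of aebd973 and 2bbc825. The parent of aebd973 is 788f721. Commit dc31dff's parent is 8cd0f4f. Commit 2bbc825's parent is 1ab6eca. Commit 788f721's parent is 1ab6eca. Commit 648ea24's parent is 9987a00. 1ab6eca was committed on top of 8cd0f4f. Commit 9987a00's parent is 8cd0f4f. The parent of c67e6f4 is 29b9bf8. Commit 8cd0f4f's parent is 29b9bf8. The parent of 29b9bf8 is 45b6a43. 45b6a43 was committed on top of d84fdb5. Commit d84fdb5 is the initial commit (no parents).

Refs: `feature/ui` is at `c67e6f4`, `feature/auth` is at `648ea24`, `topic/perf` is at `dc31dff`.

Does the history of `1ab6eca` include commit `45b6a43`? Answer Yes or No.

Yes

Ancestors of 1ab6eca (commits reachable by following parents): {1ab6eca, 29b9bf8, 45b6a43, 8cd0f4f, d84fdb5}.
45b6a43 is in that set, so it is an ancestor of 1ab6eca.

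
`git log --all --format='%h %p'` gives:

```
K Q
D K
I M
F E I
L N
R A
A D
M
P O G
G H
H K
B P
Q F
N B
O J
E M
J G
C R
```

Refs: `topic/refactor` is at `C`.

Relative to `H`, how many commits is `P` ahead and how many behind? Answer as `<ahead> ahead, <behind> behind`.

4 ahead, 0 behind

Reachable from P: {E, F, G, H, I, J, K, M, O, P, Q}.
Reachable from H: {E, F, H, I, K, M, Q}.
Only in P's history (ahead): {G, J, O, P} — 4.
Only in H's history (behind): {} — 0.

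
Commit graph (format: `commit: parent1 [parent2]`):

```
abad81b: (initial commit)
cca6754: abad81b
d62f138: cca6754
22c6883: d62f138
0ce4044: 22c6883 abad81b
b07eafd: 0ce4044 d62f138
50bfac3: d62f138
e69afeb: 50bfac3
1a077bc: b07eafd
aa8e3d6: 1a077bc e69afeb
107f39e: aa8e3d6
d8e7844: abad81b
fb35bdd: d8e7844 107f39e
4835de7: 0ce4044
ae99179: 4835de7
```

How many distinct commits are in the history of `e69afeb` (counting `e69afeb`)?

5

Walking parent pointers from e69afeb: reachable set = {50bfac3, abad81b, cca6754, d62f138, e69afeb}.
That is 5 commits.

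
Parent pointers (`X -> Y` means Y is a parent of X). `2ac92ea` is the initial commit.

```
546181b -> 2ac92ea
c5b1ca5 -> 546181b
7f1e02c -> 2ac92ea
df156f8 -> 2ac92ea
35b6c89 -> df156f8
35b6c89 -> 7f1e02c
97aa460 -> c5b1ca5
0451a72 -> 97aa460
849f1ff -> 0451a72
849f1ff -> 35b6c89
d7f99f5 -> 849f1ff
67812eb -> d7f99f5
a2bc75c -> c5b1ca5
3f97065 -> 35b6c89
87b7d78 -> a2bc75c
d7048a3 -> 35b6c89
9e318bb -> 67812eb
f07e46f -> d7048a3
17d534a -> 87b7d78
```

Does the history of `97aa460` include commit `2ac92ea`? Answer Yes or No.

Ancestors of 97aa460 (commits reachable by following parents): {2ac92ea, 546181b, 97aa460, c5b1ca5}.
2ac92ea is in that set, so it is an ancestor of 97aa460.

Yes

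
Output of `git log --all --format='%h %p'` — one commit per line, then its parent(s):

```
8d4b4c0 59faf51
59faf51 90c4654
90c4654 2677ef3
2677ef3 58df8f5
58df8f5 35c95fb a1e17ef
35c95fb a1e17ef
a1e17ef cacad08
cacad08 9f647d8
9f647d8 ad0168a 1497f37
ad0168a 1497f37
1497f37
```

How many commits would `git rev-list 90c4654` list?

9

Walking parent pointers from 90c4654: reachable set = {1497f37, 2677ef3, 35c95fb, 58df8f5, 90c4654, 9f647d8, a1e17ef, ad0168a, cacad08}.
That is 9 commits.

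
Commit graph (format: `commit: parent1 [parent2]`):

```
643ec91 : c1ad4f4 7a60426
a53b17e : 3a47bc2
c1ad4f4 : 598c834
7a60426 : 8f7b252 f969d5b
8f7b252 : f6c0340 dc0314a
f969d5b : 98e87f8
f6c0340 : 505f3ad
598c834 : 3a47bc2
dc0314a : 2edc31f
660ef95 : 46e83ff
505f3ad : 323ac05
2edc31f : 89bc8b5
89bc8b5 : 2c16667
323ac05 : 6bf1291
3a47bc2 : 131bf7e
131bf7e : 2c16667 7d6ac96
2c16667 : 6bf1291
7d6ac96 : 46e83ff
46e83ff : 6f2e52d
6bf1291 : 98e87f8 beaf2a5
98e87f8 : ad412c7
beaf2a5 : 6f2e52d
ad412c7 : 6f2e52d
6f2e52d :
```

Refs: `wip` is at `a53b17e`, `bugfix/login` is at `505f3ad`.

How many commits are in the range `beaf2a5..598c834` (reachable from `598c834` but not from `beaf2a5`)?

Reachable from 598c834: {131bf7e, 2c16667, 3a47bc2, 46e83ff, 598c834, 6bf1291, 6f2e52d, 7d6ac96, 98e87f8, ad412c7, beaf2a5}.
Reachable from beaf2a5: {6f2e52d, beaf2a5}.
In 598c834's history but not beaf2a5's: {131bf7e, 2c16667, 3a47bc2, 46e83ff, 598c834, 6bf1291, 7d6ac96, 98e87f8, ad412c7} — 9 commits.

9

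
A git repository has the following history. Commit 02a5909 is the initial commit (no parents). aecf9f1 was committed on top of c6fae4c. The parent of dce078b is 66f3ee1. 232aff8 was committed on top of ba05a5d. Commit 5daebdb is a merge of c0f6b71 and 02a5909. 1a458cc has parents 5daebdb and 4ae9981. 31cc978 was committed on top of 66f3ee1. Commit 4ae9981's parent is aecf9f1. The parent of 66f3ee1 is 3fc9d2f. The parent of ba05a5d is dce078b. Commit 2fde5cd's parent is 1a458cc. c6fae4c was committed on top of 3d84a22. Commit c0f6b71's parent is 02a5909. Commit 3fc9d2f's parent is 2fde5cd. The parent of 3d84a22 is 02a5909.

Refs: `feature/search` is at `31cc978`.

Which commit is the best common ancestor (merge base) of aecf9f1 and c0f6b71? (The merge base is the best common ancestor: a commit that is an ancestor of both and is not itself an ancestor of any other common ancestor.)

02a5909

Ancestors of aecf9f1: {02a5909, 3d84a22, aecf9f1, c6fae4c}.
Ancestors of c0f6b71: {02a5909, c0f6b71}.
Common ancestors: {02a5909}.
The only common ancestor is 02a5909, so it is the merge base.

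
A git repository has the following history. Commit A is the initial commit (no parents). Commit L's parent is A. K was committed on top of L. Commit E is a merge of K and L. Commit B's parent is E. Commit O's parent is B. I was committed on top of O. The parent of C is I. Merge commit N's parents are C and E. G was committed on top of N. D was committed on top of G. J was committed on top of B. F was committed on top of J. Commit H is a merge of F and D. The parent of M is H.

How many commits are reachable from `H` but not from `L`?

12

Reachable from H: {A, B, C, D, E, F, G, H, I, J, K, L, N, O}.
Reachable from L: {A, L}.
In H's history but not L's: {B, C, D, E, F, G, H, I, J, K, N, O} — 12 commits.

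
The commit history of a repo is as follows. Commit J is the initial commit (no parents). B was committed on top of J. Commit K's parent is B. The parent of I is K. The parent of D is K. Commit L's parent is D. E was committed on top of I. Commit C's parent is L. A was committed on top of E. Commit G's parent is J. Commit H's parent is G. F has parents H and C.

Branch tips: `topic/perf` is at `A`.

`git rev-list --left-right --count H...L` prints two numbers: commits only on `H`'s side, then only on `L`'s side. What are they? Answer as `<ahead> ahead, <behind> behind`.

Reachable from H: {G, H, J}.
Reachable from L: {B, D, J, K, L}.
Only in H's history (ahead): {G, H} — 2.
Only in L's history (behind): {B, D, K, L} — 4.

2 ahead, 4 behind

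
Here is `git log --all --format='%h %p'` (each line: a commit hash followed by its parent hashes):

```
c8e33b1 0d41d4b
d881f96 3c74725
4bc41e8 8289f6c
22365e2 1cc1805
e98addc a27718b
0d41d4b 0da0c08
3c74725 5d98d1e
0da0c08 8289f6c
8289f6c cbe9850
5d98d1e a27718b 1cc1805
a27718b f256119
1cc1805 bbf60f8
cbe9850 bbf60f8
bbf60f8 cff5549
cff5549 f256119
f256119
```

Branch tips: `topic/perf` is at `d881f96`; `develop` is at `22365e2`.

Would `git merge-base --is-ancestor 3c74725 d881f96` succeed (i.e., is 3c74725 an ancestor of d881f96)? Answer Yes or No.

Ancestors of d881f96 (commits reachable by following parents): {1cc1805, 3c74725, 5d98d1e, a27718b, bbf60f8, cff5549, d881f96, f256119}.
3c74725 is in that set, so it is an ancestor of d881f96.

Yes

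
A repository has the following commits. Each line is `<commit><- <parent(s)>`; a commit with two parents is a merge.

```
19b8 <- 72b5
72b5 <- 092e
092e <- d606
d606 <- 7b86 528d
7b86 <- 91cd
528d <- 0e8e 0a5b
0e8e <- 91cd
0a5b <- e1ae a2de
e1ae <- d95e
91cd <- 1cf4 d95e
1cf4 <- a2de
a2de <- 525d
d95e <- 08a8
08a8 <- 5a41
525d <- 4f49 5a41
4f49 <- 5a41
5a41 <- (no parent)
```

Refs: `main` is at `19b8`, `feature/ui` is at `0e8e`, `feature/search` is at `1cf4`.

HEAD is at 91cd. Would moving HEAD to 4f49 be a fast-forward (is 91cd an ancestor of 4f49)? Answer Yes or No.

A fast-forward from 91cd to 4f49 is possible iff 91cd is an ancestor of 4f49.
Ancestors of 4f49: {4f49, 5a41}.
91cd is not among them, so fast-forward is not possible.

No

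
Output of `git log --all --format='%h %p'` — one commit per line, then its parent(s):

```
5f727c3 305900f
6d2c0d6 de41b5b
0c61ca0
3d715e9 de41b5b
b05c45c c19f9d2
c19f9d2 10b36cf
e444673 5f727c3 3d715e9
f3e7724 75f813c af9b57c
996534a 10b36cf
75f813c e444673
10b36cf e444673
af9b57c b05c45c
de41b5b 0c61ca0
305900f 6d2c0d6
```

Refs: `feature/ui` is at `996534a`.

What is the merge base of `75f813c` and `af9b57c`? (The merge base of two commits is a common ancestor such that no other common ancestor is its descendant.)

Ancestors of 75f813c: {0c61ca0, 305900f, 3d715e9, 5f727c3, 6d2c0d6, 75f813c, de41b5b, e444673}.
Ancestors of af9b57c: {0c61ca0, 10b36cf, 305900f, 3d715e9, 5f727c3, 6d2c0d6, af9b57c, b05c45c, c19f9d2, de41b5b, e444673}.
Common ancestors: {0c61ca0, 305900f, 3d715e9, 5f727c3, 6d2c0d6, de41b5b, e444673}.
Among these, e444673 is not an ancestor of any other common ancestor — it is the merge base.

e444673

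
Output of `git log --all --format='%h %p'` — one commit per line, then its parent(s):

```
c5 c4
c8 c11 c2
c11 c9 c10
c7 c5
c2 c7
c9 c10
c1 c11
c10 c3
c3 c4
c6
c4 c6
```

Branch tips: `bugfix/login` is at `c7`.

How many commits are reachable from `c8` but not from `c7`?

6

Reachable from c8: {c10, c11, c2, c3, c4, c5, c6, c7, c8, c9}.
Reachable from c7: {c4, c5, c6, c7}.
In c8's history but not c7's: {c10, c11, c2, c3, c8, c9} — 6 commits.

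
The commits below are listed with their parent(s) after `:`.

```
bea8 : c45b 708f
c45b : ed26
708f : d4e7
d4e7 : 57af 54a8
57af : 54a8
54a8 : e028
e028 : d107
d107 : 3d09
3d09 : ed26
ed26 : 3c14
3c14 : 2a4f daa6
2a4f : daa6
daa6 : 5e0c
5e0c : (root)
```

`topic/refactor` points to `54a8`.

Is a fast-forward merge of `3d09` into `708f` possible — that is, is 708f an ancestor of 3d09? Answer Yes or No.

No

A fast-forward from 708f to 3d09 is possible iff 708f is an ancestor of 3d09.
Ancestors of 3d09: {2a4f, 3c14, 3d09, 5e0c, daa6, ed26}.
708f is not among them, so fast-forward is not possible.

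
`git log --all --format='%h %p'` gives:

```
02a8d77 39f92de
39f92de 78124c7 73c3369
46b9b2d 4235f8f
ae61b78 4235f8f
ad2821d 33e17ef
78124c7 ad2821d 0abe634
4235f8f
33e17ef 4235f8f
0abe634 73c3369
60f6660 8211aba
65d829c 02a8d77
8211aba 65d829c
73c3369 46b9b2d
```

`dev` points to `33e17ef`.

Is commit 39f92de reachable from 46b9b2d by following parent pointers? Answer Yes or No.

Ancestors of 46b9b2d: {4235f8f, 46b9b2d}.
39f92de is not in that set, so it is not an ancestor of 46b9b2d.

No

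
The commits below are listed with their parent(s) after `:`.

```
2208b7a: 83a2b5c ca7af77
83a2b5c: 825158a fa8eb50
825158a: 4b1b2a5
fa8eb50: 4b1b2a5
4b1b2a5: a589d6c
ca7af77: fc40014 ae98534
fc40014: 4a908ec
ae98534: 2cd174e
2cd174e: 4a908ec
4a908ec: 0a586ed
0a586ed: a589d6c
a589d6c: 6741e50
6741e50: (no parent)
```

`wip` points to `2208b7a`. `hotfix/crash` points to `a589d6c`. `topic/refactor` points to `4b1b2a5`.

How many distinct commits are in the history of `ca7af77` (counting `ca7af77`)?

8

Walking parent pointers from ca7af77: reachable set = {0a586ed, 2cd174e, 4a908ec, 6741e50, a589d6c, ae98534, ca7af77, fc40014}.
That is 8 commits.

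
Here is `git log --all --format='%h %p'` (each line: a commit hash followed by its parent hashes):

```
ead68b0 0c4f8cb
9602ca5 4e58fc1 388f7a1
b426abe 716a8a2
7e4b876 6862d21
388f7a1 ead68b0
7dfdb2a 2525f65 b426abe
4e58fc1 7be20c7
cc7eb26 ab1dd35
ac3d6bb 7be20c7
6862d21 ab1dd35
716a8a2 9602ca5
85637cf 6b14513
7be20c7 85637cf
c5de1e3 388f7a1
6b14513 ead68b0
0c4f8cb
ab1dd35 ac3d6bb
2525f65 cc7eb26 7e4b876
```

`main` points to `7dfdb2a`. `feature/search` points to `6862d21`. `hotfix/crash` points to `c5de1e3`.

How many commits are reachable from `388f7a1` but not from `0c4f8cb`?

Reachable from 388f7a1: {0c4f8cb, 388f7a1, ead68b0}.
Reachable from 0c4f8cb: {0c4f8cb}.
In 388f7a1's history but not 0c4f8cb's: {388f7a1, ead68b0} — 2 commits.

2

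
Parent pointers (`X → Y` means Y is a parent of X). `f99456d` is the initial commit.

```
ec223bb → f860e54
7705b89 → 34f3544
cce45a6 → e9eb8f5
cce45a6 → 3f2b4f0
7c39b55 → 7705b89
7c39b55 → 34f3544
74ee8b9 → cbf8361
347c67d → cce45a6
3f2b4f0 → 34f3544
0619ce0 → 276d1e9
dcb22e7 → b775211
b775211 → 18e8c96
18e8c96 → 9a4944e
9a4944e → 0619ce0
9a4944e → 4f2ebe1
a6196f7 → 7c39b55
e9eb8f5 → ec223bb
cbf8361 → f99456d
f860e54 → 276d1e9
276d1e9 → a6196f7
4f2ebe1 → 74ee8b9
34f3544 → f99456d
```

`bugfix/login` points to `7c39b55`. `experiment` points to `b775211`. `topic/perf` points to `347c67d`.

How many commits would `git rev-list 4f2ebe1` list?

4

Walking parent pointers from 4f2ebe1: reachable set = {4f2ebe1, 74ee8b9, cbf8361, f99456d}.
That is 4 commits.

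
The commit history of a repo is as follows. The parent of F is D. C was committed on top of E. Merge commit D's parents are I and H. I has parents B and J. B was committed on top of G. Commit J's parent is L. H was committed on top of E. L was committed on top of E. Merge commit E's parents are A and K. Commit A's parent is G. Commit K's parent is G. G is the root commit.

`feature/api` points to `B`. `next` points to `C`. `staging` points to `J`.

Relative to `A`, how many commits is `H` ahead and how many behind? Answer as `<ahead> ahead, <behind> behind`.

Reachable from H: {A, E, G, H, K}.
Reachable from A: {A, G}.
Only in H's history (ahead): {E, H, K} — 3.
Only in A's history (behind): {} — 0.

3 ahead, 0 behind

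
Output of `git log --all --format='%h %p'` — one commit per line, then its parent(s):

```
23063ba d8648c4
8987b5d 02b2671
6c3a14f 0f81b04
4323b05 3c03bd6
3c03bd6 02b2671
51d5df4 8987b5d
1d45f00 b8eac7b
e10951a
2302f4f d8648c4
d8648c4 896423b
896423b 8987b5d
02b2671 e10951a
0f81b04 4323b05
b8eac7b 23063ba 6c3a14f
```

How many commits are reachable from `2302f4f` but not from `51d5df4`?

Reachable from 2302f4f: {02b2671, 2302f4f, 896423b, 8987b5d, d8648c4, e10951a}.
Reachable from 51d5df4: {02b2671, 51d5df4, 8987b5d, e10951a}.
In 2302f4f's history but not 51d5df4's: {2302f4f, 896423b, d8648c4} — 3 commits.

3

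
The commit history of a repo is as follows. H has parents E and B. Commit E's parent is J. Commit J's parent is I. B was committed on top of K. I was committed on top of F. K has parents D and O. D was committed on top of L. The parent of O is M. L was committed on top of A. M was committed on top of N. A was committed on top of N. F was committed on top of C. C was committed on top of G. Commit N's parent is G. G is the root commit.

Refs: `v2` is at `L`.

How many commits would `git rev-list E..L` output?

Reachable from L: {A, G, L, N}.
Reachable from E: {C, E, F, G, I, J}.
In L's history but not E's: {A, L, N} — 3 commits.

3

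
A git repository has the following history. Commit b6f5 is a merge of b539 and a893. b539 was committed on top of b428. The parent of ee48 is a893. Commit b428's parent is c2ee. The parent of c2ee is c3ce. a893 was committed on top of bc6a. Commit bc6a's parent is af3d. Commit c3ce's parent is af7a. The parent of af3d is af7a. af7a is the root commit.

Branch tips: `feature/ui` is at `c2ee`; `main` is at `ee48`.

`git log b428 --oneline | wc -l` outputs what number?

4

Walking parent pointers from b428: reachable set = {af7a, b428, c2ee, c3ce}.
That is 4 commits.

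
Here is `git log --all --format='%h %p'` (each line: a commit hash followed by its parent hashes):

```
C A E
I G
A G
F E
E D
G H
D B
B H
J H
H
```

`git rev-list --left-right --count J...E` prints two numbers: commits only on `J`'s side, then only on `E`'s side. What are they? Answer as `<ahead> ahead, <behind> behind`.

Reachable from J: {H, J}.
Reachable from E: {B, D, E, H}.
Only in J's history (ahead): {J} — 1.
Only in E's history (behind): {B, D, E} — 3.

1 ahead, 3 behind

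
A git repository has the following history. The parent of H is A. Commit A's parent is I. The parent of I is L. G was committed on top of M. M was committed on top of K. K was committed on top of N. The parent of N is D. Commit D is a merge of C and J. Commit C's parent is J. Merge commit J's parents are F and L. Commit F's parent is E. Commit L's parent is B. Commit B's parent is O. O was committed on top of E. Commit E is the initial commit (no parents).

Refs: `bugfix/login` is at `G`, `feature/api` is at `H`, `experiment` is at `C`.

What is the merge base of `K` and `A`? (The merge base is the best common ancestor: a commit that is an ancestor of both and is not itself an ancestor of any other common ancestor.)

L

Ancestors of K: {B, C, D, E, F, J, K, L, N, O}.
Ancestors of A: {A, B, E, I, L, O}.
Common ancestors: {B, E, L, O}.
Among these, L is not an ancestor of any other common ancestor — it is the merge base.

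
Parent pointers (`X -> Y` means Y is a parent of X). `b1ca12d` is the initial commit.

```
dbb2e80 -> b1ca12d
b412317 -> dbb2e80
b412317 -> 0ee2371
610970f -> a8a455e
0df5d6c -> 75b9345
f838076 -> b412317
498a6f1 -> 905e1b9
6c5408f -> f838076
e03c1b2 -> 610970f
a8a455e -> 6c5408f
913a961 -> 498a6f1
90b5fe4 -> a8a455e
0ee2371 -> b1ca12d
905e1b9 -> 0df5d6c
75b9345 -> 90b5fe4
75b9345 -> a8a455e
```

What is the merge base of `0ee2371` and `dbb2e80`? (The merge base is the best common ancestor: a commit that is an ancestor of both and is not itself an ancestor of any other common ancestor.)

Ancestors of 0ee2371: {0ee2371, b1ca12d}.
Ancestors of dbb2e80: {b1ca12d, dbb2e80}.
Common ancestors: {b1ca12d}.
The only common ancestor is b1ca12d, so it is the merge base.

b1ca12d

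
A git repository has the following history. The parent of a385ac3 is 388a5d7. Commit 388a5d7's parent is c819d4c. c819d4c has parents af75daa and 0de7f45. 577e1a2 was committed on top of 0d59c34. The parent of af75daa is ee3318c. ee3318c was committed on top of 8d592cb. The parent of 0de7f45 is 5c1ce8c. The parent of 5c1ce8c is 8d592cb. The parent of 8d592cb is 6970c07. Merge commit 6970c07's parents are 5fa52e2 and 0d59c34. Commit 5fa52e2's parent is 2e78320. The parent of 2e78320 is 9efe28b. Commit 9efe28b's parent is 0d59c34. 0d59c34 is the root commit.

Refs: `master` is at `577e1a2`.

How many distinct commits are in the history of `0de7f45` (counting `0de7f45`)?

8

Walking parent pointers from 0de7f45: reachable set = {0d59c34, 0de7f45, 2e78320, 5c1ce8c, 5fa52e2, 6970c07, 8d592cb, 9efe28b}.
That is 8 commits.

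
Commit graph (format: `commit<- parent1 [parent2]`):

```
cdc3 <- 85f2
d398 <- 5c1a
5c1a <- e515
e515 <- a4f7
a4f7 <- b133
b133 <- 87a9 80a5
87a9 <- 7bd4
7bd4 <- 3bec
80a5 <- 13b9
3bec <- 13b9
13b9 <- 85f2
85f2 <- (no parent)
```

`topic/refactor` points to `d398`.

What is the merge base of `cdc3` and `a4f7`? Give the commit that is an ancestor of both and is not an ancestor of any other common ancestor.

Ancestors of cdc3: {85f2, cdc3}.
Ancestors of a4f7: {13b9, 3bec, 7bd4, 80a5, 85f2, 87a9, a4f7, b133}.
Common ancestors: {85f2}.
The only common ancestor is 85f2, so it is the merge base.

85f2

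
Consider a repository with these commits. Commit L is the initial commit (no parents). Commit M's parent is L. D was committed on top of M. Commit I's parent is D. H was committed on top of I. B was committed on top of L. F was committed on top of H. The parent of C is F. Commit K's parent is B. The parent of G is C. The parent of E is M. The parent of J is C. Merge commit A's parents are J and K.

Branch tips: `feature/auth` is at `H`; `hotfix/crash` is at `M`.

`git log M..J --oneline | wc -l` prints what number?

6

Reachable from J: {C, D, F, H, I, J, L, M}.
Reachable from M: {L, M}.
In J's history but not M's: {C, D, F, H, I, J} — 6 commits.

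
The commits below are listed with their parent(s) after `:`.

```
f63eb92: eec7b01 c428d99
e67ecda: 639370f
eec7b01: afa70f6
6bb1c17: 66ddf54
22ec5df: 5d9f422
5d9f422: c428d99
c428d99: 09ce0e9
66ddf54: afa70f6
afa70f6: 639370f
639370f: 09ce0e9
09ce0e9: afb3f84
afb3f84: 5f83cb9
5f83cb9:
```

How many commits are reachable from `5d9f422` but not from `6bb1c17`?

2

Reachable from 5d9f422: {09ce0e9, 5d9f422, 5f83cb9, afb3f84, c428d99}.
Reachable from 6bb1c17: {09ce0e9, 5f83cb9, 639370f, 66ddf54, 6bb1c17, afa70f6, afb3f84}.
In 5d9f422's history but not 6bb1c17's: {5d9f422, c428d99} — 2 commits.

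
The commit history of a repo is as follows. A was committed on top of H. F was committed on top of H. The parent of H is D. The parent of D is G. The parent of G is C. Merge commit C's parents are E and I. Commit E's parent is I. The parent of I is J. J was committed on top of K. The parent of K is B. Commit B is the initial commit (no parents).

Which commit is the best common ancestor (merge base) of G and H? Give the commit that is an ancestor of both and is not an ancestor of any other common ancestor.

Ancestors of G: {B, C, E, G, I, J, K}.
Ancestors of H: {B, C, D, E, G, H, I, J, K}.
Common ancestors: {B, C, E, G, I, J, K}.
Among these, G is not an ancestor of any other common ancestor — it is the merge base.

G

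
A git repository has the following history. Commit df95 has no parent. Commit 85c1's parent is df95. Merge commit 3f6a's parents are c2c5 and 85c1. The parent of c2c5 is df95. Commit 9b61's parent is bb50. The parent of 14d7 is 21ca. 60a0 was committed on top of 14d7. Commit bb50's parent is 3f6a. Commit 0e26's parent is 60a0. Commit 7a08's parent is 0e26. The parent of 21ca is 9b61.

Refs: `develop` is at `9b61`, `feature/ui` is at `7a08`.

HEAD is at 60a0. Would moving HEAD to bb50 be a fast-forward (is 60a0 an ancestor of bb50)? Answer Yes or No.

No

A fast-forward from 60a0 to bb50 is possible iff 60a0 is an ancestor of bb50.
Ancestors of bb50: {3f6a, 85c1, bb50, c2c5, df95}.
60a0 is not among them, so fast-forward is not possible.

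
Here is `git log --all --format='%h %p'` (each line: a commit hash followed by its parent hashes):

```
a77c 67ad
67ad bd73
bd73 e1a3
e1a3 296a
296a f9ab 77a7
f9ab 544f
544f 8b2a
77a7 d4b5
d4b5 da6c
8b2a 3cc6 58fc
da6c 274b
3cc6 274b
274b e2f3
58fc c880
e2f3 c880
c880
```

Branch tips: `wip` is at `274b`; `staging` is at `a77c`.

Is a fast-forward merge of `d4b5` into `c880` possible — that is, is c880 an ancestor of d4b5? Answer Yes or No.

A fast-forward from c880 to d4b5 is possible iff c880 is an ancestor of d4b5.
Ancestors of d4b5: {274b, c880, d4b5, da6c, e2f3}.
c880 is among them, so fast-forward is possible.

Yes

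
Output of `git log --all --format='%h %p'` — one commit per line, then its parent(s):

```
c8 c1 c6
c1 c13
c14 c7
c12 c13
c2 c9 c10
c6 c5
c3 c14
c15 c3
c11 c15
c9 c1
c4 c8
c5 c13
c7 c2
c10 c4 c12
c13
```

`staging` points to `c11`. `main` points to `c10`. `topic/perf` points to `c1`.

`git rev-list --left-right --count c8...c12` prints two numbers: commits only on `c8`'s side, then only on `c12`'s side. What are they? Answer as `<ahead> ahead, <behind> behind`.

4 ahead, 1 behind

Reachable from c8: {c1, c13, c5, c6, c8}.
Reachable from c12: {c12, c13}.
Only in c8's history (ahead): {c1, c5, c6, c8} — 4.
Only in c12's history (behind): {c12} — 1.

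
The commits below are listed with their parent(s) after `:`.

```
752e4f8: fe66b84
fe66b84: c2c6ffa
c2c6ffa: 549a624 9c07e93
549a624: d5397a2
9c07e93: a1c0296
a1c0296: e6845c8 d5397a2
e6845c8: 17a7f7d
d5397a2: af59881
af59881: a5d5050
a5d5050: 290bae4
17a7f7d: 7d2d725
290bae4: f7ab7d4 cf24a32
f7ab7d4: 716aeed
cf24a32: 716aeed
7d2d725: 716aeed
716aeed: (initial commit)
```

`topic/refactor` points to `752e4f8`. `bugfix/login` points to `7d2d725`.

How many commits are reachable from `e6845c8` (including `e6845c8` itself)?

Walking parent pointers from e6845c8: reachable set = {17a7f7d, 716aeed, 7d2d725, e6845c8}.
That is 4 commits.

4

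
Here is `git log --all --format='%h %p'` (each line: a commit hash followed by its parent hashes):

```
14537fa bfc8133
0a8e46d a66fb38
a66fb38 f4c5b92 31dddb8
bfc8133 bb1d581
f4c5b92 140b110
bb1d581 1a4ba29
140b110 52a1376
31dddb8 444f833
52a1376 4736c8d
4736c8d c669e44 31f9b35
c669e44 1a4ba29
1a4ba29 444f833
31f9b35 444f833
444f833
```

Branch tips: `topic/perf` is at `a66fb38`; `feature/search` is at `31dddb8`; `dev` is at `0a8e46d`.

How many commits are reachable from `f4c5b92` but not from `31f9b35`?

6

Reachable from f4c5b92: {140b110, 1a4ba29, 31f9b35, 444f833, 4736c8d, 52a1376, c669e44, f4c5b92}.
Reachable from 31f9b35: {31f9b35, 444f833}.
In f4c5b92's history but not 31f9b35's: {140b110, 1a4ba29, 4736c8d, 52a1376, c669e44, f4c5b92} — 6 commits.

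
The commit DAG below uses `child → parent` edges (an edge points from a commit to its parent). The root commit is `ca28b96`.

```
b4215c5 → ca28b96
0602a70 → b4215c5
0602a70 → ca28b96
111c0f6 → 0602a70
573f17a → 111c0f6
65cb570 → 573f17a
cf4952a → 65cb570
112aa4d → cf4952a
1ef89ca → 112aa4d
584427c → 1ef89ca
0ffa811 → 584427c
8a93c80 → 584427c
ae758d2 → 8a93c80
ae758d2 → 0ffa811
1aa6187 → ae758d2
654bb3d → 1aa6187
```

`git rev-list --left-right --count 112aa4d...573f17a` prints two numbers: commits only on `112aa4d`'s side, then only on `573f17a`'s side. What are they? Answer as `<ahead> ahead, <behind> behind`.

Reachable from 112aa4d: {0602a70, 111c0f6, 112aa4d, 573f17a, 65cb570, b4215c5, ca28b96, cf4952a}.
Reachable from 573f17a: {0602a70, 111c0f6, 573f17a, b4215c5, ca28b96}.
Only in 112aa4d's history (ahead): {112aa4d, 65cb570, cf4952a} — 3.
Only in 573f17a's history (behind): {} — 0.

3 ahead, 0 behind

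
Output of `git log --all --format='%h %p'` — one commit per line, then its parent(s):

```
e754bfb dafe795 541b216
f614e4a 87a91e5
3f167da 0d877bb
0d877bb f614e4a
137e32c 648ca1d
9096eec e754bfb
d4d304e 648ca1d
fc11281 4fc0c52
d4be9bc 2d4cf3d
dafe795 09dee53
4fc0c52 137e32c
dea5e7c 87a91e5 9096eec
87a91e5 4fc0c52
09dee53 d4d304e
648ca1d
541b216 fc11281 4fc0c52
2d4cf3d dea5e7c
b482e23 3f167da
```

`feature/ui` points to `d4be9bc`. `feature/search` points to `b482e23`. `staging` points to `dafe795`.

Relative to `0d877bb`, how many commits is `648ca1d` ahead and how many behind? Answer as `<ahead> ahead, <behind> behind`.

0 ahead, 5 behind

Reachable from 648ca1d: {648ca1d}.
Reachable from 0d877bb: {0d877bb, 137e32c, 4fc0c52, 648ca1d, 87a91e5, f614e4a}.
Only in 648ca1d's history (ahead): {} — 0.
Only in 0d877bb's history (behind): {0d877bb, 137e32c, 4fc0c52, 87a91e5, f614e4a} — 5.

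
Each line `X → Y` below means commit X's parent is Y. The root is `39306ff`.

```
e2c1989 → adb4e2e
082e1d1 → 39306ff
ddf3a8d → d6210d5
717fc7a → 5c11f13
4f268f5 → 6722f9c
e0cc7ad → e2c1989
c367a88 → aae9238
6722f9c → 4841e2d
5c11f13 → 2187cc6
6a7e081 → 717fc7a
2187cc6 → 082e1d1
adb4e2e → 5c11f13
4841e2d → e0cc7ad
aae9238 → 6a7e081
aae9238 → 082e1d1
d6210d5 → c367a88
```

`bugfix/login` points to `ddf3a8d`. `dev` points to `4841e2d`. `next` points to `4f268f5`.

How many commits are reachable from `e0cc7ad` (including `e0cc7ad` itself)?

7

Walking parent pointers from e0cc7ad: reachable set = {082e1d1, 2187cc6, 39306ff, 5c11f13, adb4e2e, e0cc7ad, e2c1989}.
That is 7 commits.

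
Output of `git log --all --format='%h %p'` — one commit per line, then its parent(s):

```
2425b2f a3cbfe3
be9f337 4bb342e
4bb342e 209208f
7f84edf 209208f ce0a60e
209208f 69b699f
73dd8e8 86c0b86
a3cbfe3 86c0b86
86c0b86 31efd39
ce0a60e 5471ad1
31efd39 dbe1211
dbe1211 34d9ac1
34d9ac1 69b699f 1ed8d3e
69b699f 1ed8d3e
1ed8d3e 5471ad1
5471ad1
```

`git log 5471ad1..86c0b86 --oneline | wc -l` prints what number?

6

Reachable from 86c0b86: {1ed8d3e, 31efd39, 34d9ac1, 5471ad1, 69b699f, 86c0b86, dbe1211}.
Reachable from 5471ad1: {5471ad1}.
In 86c0b86's history but not 5471ad1's: {1ed8d3e, 31efd39, 34d9ac1, 69b699f, 86c0b86, dbe1211} — 6 commits.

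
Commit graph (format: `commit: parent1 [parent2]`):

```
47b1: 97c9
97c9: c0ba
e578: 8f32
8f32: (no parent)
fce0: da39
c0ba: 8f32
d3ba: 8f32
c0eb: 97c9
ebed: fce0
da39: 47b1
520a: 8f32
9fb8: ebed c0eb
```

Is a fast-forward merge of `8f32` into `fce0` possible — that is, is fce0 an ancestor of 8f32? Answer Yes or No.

A fast-forward from fce0 to 8f32 is possible iff fce0 is an ancestor of 8f32.
Ancestors of 8f32: {8f32}.
fce0 is not among them, so fast-forward is not possible.

No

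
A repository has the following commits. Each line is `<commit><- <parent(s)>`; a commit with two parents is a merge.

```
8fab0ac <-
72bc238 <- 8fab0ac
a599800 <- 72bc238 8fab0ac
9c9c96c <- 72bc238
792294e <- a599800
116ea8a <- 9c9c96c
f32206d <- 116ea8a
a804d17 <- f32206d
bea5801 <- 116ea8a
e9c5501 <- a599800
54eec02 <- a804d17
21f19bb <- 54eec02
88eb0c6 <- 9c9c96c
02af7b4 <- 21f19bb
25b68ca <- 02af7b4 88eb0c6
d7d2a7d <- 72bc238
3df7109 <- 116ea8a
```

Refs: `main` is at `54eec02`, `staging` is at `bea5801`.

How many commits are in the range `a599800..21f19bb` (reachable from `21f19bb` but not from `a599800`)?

Reachable from 21f19bb: {116ea8a, 21f19bb, 54eec02, 72bc238, 8fab0ac, 9c9c96c, a804d17, f32206d}.
Reachable from a599800: {72bc238, 8fab0ac, a599800}.
In 21f19bb's history but not a599800's: {116ea8a, 21f19bb, 54eec02, 9c9c96c, a804d17, f32206d} — 6 commits.

6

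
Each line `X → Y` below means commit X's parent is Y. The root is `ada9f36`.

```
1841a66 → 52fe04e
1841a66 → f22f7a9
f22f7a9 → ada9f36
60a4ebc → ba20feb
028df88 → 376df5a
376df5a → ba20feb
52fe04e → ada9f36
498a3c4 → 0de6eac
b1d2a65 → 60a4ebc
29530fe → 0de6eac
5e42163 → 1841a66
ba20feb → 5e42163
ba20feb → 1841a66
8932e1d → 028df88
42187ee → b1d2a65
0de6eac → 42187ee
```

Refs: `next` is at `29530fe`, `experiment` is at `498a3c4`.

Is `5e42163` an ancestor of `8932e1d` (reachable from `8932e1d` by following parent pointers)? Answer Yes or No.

Ancestors of 8932e1d (commits reachable by following parents): {028df88, 1841a66, 376df5a, 52fe04e, 5e42163, 8932e1d, ada9f36, ba20feb, f22f7a9}.
5e42163 is in that set, so it is an ancestor of 8932e1d.

Yes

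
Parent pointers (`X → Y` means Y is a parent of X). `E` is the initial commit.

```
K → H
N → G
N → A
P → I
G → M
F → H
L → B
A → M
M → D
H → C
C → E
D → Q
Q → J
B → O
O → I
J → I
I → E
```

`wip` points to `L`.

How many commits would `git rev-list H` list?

3

Walking parent pointers from H: reachable set = {C, E, H}.
That is 3 commits.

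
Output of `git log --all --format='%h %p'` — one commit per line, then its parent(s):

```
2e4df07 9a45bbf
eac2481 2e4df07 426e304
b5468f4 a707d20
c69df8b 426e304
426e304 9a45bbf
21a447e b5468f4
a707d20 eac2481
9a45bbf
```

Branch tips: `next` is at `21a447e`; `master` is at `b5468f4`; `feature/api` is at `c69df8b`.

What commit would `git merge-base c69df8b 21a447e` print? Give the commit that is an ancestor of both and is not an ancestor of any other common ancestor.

426e304

Ancestors of c69df8b: {426e304, 9a45bbf, c69df8b}.
Ancestors of 21a447e: {21a447e, 2e4df07, 426e304, 9a45bbf, a707d20, b5468f4, eac2481}.
Common ancestors: {426e304, 9a45bbf}.
Among these, 426e304 is not an ancestor of any other common ancestor — it is the merge base.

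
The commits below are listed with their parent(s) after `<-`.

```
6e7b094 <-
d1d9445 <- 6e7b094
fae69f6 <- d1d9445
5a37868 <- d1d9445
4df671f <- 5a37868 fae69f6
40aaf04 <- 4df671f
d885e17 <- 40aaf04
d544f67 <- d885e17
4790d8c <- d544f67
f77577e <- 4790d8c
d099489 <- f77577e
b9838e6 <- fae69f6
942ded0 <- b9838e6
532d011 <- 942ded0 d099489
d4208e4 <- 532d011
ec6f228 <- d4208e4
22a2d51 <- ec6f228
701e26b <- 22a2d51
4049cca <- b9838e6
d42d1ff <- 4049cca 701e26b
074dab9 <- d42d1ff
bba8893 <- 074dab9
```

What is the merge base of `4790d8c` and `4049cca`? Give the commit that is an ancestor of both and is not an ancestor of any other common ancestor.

Ancestors of 4790d8c: {40aaf04, 4790d8c, 4df671f, 5a37868, 6e7b094, d1d9445, d544f67, d885e17, fae69f6}.
Ancestors of 4049cca: {4049cca, 6e7b094, b9838e6, d1d9445, fae69f6}.
Common ancestors: {6e7b094, d1d9445, fae69f6}.
Among these, fae69f6 is not an ancestor of any other common ancestor — it is the merge base.

fae69f6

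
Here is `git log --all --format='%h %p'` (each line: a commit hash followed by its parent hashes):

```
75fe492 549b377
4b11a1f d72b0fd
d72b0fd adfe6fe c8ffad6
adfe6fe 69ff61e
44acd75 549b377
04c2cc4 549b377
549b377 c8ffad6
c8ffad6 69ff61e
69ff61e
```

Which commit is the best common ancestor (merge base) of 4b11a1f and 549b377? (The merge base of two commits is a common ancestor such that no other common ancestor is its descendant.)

Ancestors of 4b11a1f: {4b11a1f, 69ff61e, adfe6fe, c8ffad6, d72b0fd}.
Ancestors of 549b377: {549b377, 69ff61e, c8ffad6}.
Common ancestors: {69ff61e, c8ffad6}.
Among these, c8ffad6 is not an ancestor of any other common ancestor — it is the merge base.

c8ffad6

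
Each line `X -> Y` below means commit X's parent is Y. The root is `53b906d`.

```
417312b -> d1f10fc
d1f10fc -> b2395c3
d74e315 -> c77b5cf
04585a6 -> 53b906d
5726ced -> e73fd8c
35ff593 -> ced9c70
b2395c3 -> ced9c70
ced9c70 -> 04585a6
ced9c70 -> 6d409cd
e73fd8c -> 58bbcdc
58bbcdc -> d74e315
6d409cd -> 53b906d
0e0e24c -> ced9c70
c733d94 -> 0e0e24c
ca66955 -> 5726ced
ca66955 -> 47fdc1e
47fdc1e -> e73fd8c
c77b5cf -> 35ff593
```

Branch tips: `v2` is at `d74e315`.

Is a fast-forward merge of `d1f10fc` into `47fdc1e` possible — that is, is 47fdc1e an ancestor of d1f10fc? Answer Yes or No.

No

A fast-forward from 47fdc1e to d1f10fc is possible iff 47fdc1e is an ancestor of d1f10fc.
Ancestors of d1f10fc: {04585a6, 53b906d, 6d409cd, b2395c3, ced9c70, d1f10fc}.
47fdc1e is not among them, so fast-forward is not possible.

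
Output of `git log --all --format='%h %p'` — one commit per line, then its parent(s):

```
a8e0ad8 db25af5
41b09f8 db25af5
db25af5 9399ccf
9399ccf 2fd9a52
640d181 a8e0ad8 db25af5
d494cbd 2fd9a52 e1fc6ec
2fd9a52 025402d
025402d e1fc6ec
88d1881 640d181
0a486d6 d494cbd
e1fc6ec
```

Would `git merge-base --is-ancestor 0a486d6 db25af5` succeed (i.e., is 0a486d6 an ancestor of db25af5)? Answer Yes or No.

Ancestors of db25af5: {025402d, 2fd9a52, 9399ccf, db25af5, e1fc6ec}.
0a486d6 is not in that set, so it is not an ancestor of db25af5.

No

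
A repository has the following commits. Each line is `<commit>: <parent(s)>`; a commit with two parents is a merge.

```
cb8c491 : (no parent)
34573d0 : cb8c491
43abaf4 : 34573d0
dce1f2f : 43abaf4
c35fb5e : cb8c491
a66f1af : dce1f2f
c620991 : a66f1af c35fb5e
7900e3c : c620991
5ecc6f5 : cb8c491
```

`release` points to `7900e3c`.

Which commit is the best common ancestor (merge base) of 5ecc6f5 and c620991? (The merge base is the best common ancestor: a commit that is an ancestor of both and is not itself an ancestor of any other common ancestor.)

cb8c491

Ancestors of 5ecc6f5: {5ecc6f5, cb8c491}.
Ancestors of c620991: {34573d0, 43abaf4, a66f1af, c35fb5e, c620991, cb8c491, dce1f2f}.
Common ancestors: {cb8c491}.
The only common ancestor is cb8c491, so it is the merge base.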